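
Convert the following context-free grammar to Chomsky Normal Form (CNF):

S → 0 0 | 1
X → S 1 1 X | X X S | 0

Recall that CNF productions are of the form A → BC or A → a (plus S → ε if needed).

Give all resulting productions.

T0 → 0; S → 1; T1 → 1; X → 0; S → T0 T0; X → S X0; X0 → T1 X1; X1 → T1 X; X → X X2; X2 → X S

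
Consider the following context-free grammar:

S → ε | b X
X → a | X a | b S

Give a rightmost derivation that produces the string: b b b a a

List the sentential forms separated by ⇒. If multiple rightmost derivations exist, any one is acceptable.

S ⇒ b X ⇒ b X a ⇒ b b S a ⇒ b b b X a ⇒ b b b a a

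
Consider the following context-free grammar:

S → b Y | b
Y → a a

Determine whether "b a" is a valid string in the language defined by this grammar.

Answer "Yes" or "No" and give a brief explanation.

No - no valid derivation exists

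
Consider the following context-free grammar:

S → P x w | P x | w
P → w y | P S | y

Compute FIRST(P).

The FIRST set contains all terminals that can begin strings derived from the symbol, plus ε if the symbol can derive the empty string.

We compute FIRST(P) using the standard algorithm.
FIRST(P) = {w, y}
FIRST(S) = {w, y}
Therefore, FIRST(P) = {w, y}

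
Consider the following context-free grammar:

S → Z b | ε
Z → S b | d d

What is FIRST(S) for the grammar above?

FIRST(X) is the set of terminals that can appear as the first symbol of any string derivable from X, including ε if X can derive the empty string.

We compute FIRST(S) using the standard algorithm.
FIRST(S) = {b, d, ε}
FIRST(Z) = {b, d}
Therefore, FIRST(S) = {b, d, ε}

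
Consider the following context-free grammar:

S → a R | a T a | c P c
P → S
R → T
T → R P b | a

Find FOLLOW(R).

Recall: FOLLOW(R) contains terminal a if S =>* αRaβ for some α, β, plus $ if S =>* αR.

We compute FOLLOW(R) using the standard algorithm.
FOLLOW(S) starts with {$}.
FIRST(P) = {a, c}
FIRST(R) = {a}
FIRST(S) = {a, c}
FIRST(T) = {a}
FOLLOW(P) = {b, c}
FOLLOW(R) = {$, a, b, c}
FOLLOW(S) = {$, b, c}
FOLLOW(T) = {$, a, b, c}
Therefore, FOLLOW(R) = {$, a, b, c}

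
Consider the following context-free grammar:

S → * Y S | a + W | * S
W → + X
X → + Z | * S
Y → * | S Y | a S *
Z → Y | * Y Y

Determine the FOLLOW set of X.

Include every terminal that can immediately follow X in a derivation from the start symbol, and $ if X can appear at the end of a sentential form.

We compute FOLLOW(X) using the standard algorithm.
FOLLOW(S) starts with {$}.
FIRST(S) = {*, a}
FIRST(W) = {+}
FIRST(X) = {*, +}
FIRST(Y) = {*, a}
FIRST(Z) = {*, a}
FOLLOW(S) = {$, *, a}
FOLLOW(W) = {$, *, a}
FOLLOW(X) = {$, *, a}
FOLLOW(Y) = {$, *, a}
FOLLOW(Z) = {$, *, a}
Therefore, FOLLOW(X) = {$, *, a}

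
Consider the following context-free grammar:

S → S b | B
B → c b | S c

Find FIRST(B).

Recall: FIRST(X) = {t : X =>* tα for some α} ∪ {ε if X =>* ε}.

We compute FIRST(B) using the standard algorithm.
FIRST(B) = {c}
FIRST(S) = {c}
Therefore, FIRST(B) = {c}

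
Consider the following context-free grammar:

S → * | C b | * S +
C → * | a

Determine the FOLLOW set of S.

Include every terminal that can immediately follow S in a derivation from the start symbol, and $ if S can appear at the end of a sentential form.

We compute FOLLOW(S) using the standard algorithm.
FOLLOW(S) starts with {$}.
FIRST(C) = {*, a}
FIRST(S) = {*, a}
FOLLOW(C) = {b}
FOLLOW(S) = {$, +}
Therefore, FOLLOW(S) = {$, +}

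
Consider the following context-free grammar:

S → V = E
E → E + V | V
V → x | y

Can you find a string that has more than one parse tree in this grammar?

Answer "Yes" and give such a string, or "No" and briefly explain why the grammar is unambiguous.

No - the grammar is unambiguous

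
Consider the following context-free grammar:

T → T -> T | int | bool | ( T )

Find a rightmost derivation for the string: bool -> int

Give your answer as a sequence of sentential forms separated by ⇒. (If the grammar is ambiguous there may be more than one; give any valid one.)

T ⇒ T -> T ⇒ T -> int ⇒ bool -> int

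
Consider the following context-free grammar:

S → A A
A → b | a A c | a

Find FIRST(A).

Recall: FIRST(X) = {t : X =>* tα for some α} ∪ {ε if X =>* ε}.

We compute FIRST(A) using the standard algorithm.
FIRST(A) = {a, b}
FIRST(S) = {a, b}
Therefore, FIRST(A) = {a, b}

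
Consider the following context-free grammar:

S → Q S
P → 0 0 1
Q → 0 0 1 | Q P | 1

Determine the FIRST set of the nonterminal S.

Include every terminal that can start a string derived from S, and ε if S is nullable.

We compute FIRST(S) using the standard algorithm.
FIRST(P) = {0}
FIRST(Q) = {0, 1}
FIRST(S) = {0, 1}
Therefore, FIRST(S) = {0, 1}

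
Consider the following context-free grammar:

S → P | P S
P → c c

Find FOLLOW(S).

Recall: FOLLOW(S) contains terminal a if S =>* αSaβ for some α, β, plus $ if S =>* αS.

We compute FOLLOW(S) using the standard algorithm.
FOLLOW(S) starts with {$}.
FIRST(P) = {c}
FIRST(S) = {c}
FOLLOW(P) = {$, c}
FOLLOW(S) = {$}
Therefore, FOLLOW(S) = {$}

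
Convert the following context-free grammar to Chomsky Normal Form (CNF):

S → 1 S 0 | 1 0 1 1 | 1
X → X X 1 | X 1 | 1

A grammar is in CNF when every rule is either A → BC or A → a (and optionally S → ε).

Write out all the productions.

T1 → 1; T0 → 0; S → 1; X → 1; S → T1 X0; X0 → S T0; S → T1 X1; X1 → T0 X2; X2 → T1 T1; X → X X3; X3 → X T1; X → X T1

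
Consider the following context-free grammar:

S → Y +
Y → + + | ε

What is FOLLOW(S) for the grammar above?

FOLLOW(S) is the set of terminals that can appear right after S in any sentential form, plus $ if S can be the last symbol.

We compute FOLLOW(S) using the standard algorithm.
FOLLOW(S) starts with {$}.
FIRST(S) = {+}
FIRST(Y) = {+, ε}
FOLLOW(S) = {$}
FOLLOW(Y) = {+}
Therefore, FOLLOW(S) = {$}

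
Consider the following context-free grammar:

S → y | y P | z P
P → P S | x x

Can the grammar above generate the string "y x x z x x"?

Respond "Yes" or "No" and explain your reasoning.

Yes - a valid derivation exists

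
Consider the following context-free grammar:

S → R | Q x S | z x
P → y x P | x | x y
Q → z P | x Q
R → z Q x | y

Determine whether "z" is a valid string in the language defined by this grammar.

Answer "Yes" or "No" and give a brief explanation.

No - no valid derivation exists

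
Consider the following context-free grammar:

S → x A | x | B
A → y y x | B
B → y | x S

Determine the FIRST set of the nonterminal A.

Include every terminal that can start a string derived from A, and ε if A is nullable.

We compute FIRST(A) using the standard algorithm.
FIRST(A) = {x, y}
FIRST(B) = {x, y}
FIRST(S) = {x, y}
Therefore, FIRST(A) = {x, y}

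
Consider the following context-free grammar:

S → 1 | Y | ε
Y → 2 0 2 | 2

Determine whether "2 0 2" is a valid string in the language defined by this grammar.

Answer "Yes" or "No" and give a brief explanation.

Yes - a valid derivation exists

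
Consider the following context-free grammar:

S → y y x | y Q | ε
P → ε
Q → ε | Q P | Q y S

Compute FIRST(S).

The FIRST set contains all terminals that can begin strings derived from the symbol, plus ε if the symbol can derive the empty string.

We compute FIRST(S) using the standard algorithm.
FIRST(P) = {ε}
FIRST(Q) = {y, ε}
FIRST(S) = {y, ε}
Therefore, FIRST(S) = {y, ε}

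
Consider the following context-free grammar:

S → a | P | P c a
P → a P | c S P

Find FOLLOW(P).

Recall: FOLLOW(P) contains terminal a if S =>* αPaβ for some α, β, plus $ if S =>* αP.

We compute FOLLOW(P) using the standard algorithm.
FOLLOW(S) starts with {$}.
FIRST(P) = {a, c}
FIRST(S) = {a, c}
FOLLOW(P) = {$, a, c}
FOLLOW(S) = {$, a, c}
Therefore, FOLLOW(P) = {$, a, c}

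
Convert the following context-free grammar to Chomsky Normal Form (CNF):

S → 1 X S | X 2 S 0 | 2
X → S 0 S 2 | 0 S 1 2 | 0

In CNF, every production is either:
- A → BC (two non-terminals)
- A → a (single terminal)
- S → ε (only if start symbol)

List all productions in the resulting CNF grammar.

T1 → 1; T2 → 2; T0 → 0; S → 2; X → 0; S → T1 X0; X0 → X S; S → X X1; X1 → T2 X2; X2 → S T0; X → S X3; X3 → T0 X4; X4 → S T2; X → T0 X5; X5 → S X6; X6 → T1 T2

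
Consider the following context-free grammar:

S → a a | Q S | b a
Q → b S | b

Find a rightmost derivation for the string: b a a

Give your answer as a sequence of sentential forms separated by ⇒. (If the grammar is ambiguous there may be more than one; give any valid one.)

S ⇒ Q S ⇒ Q a a ⇒ b a a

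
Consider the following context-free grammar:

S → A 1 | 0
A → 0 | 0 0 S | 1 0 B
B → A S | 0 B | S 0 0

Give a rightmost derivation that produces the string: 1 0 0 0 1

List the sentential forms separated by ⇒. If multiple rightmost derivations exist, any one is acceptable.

S ⇒ A 1 ⇒ 1 0 B 1 ⇒ 1 0 A S 1 ⇒ 1 0 A 0 1 ⇒ 1 0 0 0 1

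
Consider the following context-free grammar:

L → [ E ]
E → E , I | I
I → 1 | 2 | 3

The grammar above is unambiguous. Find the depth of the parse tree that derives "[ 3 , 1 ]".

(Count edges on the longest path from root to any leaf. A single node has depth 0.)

4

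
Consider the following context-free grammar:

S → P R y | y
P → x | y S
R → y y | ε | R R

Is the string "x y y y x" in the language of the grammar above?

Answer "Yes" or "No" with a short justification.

No - no valid derivation exists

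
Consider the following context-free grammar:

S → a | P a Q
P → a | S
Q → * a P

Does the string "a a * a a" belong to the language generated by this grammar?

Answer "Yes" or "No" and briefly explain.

Yes - a valid derivation exists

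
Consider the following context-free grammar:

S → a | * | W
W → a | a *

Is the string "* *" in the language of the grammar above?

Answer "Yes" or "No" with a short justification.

No - no valid derivation exists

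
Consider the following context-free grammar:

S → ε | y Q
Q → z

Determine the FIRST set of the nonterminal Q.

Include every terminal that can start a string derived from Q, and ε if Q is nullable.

We compute FIRST(Q) using the standard algorithm.
FIRST(Q) = {z}
FIRST(S) = {y, ε}
Therefore, FIRST(Q) = {z}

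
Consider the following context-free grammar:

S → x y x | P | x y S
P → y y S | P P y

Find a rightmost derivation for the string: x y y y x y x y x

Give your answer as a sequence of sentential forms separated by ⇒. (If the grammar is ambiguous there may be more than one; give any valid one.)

S ⇒ x y S ⇒ x y P ⇒ x y y y S ⇒ x y y y x y S ⇒ x y y y x y x y x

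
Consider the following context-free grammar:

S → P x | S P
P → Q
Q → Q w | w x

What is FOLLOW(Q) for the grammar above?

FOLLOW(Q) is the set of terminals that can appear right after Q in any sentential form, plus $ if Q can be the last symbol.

We compute FOLLOW(Q) using the standard algorithm.
FOLLOW(S) starts with {$}.
FIRST(P) = {w}
FIRST(Q) = {w}
FIRST(S) = {w}
FOLLOW(P) = {$, w, x}
FOLLOW(Q) = {$, w, x}
FOLLOW(S) = {$, w}
Therefore, FOLLOW(Q) = {$, w, x}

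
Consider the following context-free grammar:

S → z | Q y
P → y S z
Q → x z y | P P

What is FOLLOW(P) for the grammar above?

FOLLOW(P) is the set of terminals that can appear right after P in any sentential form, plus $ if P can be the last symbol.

We compute FOLLOW(P) using the standard algorithm.
FOLLOW(S) starts with {$}.
FIRST(P) = {y}
FIRST(Q) = {x, y}
FIRST(S) = {x, y, z}
FOLLOW(P) = {y}
FOLLOW(Q) = {y}
FOLLOW(S) = {$, z}
Therefore, FOLLOW(P) = {y}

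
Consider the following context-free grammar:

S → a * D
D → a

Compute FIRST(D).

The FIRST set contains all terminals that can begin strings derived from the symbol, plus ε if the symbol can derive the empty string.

We compute FIRST(D) using the standard algorithm.
FIRST(D) = {a}
FIRST(S) = {a}
Therefore, FIRST(D) = {a}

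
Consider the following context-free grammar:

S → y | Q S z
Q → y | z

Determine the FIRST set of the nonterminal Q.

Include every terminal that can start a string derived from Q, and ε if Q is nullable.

We compute FIRST(Q) using the standard algorithm.
FIRST(Q) = {y, z}
FIRST(S) = {y, z}
Therefore, FIRST(Q) = {y, z}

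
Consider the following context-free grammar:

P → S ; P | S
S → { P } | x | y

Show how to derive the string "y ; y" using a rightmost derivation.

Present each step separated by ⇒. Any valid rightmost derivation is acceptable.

P ⇒ S ; P ⇒ S ; S ⇒ S ; y ⇒ y ; y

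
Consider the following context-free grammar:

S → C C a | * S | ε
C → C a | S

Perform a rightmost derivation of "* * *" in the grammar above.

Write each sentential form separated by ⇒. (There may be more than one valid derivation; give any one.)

S ⇒ * S ⇒ * * S ⇒ * * * S ⇒ * * *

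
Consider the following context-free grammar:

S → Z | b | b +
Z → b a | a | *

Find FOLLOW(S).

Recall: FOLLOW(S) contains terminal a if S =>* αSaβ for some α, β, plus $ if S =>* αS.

We compute FOLLOW(S) using the standard algorithm.
FOLLOW(S) starts with {$}.
FIRST(S) = {*, a, b}
FIRST(Z) = {*, a, b}
FOLLOW(S) = {$}
FOLLOW(Z) = {$}
Therefore, FOLLOW(S) = {$}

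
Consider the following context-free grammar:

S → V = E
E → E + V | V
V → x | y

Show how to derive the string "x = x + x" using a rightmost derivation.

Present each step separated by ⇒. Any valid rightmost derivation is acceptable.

S ⇒ V = E ⇒ V = E + V ⇒ V = E + x ⇒ V = V + x ⇒ V = x + x ⇒ x = x + x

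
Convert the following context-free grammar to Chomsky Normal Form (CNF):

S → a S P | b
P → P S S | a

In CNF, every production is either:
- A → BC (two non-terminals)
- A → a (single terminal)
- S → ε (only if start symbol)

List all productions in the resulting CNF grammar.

TA → a; S → b; P → a; S → TA X0; X0 → S P; P → P X1; X1 → S S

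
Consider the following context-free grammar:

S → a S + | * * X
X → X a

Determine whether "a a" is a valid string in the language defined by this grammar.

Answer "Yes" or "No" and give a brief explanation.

No - no valid derivation exists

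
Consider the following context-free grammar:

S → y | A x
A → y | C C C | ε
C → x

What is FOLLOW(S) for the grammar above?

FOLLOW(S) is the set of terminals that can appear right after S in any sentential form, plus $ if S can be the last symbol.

We compute FOLLOW(S) using the standard algorithm.
FOLLOW(S) starts with {$}.
FIRST(A) = {x, y, ε}
FIRST(C) = {x}
FIRST(S) = {x, y}
FOLLOW(A) = {x}
FOLLOW(C) = {x}
FOLLOW(S) = {$}
Therefore, FOLLOW(S) = {$}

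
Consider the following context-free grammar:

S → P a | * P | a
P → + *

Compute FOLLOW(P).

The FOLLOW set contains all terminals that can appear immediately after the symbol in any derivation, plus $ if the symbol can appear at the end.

We compute FOLLOW(P) using the standard algorithm.
FOLLOW(S) starts with {$}.
FIRST(P) = {+}
FIRST(S) = {*, +, a}
FOLLOW(P) = {$, a}
FOLLOW(S) = {$}
Therefore, FOLLOW(P) = {$, a}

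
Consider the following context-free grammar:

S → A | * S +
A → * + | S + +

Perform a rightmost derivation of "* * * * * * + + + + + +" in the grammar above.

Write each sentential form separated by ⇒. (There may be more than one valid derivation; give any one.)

S ⇒ * S + ⇒ * * S + + ⇒ * * * S + + + ⇒ * * * * S + + + + ⇒ * * * * * S + + + + + ⇒ * * * * * A + + + + + ⇒ * * * * * * + + + + + +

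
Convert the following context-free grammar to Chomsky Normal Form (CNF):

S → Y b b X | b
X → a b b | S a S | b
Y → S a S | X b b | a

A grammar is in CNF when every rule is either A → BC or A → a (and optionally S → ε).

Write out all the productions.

TB → b; S → b; TA → a; X → b; Y → a; S → Y X0; X0 → TB X1; X1 → TB X; X → TA X2; X2 → TB TB; X → S X3; X3 → TA S; Y → S X4; X4 → TA S; Y → X X5; X5 → TB TB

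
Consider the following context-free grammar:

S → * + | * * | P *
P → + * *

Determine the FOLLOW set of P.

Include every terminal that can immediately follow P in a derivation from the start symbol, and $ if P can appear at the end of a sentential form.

We compute FOLLOW(P) using the standard algorithm.
FOLLOW(S) starts with {$}.
FIRST(P) = {+}
FIRST(S) = {*, +}
FOLLOW(P) = {*}
FOLLOW(S) = {$}
Therefore, FOLLOW(P) = {*}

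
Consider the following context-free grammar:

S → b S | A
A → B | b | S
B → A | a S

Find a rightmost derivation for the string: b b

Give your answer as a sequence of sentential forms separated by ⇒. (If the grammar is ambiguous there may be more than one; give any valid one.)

S ⇒ b S ⇒ b A ⇒ b b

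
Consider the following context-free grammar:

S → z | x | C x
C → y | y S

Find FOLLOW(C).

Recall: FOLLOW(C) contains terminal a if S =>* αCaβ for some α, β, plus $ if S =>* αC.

We compute FOLLOW(C) using the standard algorithm.
FOLLOW(S) starts with {$}.
FIRST(C) = {y}
FIRST(S) = {x, y, z}
FOLLOW(C) = {x}
FOLLOW(S) = {$, x}
Therefore, FOLLOW(C) = {x}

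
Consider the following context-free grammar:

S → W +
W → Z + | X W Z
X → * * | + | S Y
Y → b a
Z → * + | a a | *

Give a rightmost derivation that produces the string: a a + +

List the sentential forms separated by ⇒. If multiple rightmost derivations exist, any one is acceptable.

S ⇒ W + ⇒ Z + + ⇒ a a + +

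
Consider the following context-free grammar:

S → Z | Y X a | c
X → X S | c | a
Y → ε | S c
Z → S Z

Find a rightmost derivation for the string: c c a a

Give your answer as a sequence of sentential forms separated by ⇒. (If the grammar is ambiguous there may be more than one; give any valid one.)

S ⇒ Y X a ⇒ Y a a ⇒ S c a a ⇒ c c a a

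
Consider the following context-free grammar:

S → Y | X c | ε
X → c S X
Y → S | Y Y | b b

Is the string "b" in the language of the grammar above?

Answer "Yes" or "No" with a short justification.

No - no valid derivation exists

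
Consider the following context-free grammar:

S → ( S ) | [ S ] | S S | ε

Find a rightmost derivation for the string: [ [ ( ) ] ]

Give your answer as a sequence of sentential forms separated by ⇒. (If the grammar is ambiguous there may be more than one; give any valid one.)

S ⇒ [ S ] ⇒ [ [ S ] ] ⇒ [ [ ( S ) ] ] ⇒ [ [ ( ) ] ]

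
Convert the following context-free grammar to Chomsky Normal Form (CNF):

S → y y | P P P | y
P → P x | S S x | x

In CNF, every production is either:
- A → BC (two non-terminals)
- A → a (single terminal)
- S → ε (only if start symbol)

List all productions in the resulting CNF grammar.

TY → y; S → y; TX → x; P → x; S → TY TY; S → P X0; X0 → P P; P → P TX; P → S X1; X1 → S TX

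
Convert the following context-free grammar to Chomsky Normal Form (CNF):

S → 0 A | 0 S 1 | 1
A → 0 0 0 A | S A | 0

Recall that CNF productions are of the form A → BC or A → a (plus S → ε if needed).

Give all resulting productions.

T0 → 0; T1 → 1; S → 1; A → 0; S → T0 A; S → T0 X0; X0 → S T1; A → T0 X1; X1 → T0 X2; X2 → T0 A; A → S A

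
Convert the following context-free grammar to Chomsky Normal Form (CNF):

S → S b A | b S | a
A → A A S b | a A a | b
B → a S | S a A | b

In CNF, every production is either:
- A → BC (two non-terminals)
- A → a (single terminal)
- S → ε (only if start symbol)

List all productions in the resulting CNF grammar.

TB → b; S → a; TA → a; A → b; B → b; S → S X0; X0 → TB A; S → TB S; A → A X1; X1 → A X2; X2 → S TB; A → TA X3; X3 → A TA; B → TA S; B → S X4; X4 → TA A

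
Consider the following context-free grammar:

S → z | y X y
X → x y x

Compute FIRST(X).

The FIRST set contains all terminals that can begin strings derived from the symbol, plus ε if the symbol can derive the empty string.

We compute FIRST(X) using the standard algorithm.
FIRST(S) = {y, z}
FIRST(X) = {x}
Therefore, FIRST(X) = {x}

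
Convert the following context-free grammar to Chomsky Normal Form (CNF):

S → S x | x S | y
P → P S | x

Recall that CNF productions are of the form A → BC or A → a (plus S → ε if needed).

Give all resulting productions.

TX → x; S → y; P → x; S → S TX; S → TX S; P → P S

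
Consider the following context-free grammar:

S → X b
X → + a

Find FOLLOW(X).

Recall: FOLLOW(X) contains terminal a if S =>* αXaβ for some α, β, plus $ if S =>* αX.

We compute FOLLOW(X) using the standard algorithm.
FOLLOW(S) starts with {$}.
FIRST(S) = {+}
FIRST(X) = {+}
FOLLOW(S) = {$}
FOLLOW(X) = {b}
Therefore, FOLLOW(X) = {b}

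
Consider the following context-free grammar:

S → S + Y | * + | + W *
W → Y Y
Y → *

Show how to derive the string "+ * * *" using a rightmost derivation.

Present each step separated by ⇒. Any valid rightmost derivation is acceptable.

S ⇒ + W * ⇒ + Y Y * ⇒ + Y * * ⇒ + * * *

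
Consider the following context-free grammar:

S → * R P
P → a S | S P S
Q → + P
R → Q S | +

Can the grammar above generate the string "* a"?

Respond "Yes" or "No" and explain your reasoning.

No - no valid derivation exists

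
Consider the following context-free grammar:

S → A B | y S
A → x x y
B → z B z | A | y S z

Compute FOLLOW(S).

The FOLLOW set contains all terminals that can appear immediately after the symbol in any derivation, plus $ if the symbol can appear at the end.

We compute FOLLOW(S) using the standard algorithm.
FOLLOW(S) starts with {$}.
FIRST(A) = {x}
FIRST(B) = {x, y, z}
FIRST(S) = {x, y}
FOLLOW(A) = {$, x, y, z}
FOLLOW(B) = {$, z}
FOLLOW(S) = {$, z}
Therefore, FOLLOW(S) = {$, z}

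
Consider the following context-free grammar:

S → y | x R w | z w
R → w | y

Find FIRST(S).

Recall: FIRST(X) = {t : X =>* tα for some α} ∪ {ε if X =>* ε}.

We compute FIRST(S) using the standard algorithm.
FIRST(R) = {w, y}
FIRST(S) = {x, y, z}
Therefore, FIRST(S) = {x, y, z}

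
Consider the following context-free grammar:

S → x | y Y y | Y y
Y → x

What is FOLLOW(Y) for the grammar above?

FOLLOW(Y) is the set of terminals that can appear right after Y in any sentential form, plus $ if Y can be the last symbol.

We compute FOLLOW(Y) using the standard algorithm.
FOLLOW(S) starts with {$}.
FIRST(S) = {x, y}
FIRST(Y) = {x}
FOLLOW(S) = {$}
FOLLOW(Y) = {y}
Therefore, FOLLOW(Y) = {y}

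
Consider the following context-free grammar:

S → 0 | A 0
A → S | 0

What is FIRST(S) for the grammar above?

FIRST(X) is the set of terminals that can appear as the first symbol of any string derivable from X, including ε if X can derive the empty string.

We compute FIRST(S) using the standard algorithm.
FIRST(A) = {0}
FIRST(S) = {0}
Therefore, FIRST(S) = {0}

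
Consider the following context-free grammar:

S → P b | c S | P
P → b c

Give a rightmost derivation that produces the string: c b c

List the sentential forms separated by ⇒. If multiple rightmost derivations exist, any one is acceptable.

S ⇒ c S ⇒ c P ⇒ c b c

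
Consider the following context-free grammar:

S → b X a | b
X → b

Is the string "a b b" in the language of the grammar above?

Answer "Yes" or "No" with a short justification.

No - no valid derivation exists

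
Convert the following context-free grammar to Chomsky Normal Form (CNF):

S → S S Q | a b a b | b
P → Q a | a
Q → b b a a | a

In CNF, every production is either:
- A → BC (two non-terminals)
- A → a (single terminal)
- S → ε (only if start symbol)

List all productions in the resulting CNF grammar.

TA → a; TB → b; S → b; P → a; Q → a; S → S X0; X0 → S Q; S → TA X1; X1 → TB X2; X2 → TA TB; P → Q TA; Q → TB X3; X3 → TB X4; X4 → TA TA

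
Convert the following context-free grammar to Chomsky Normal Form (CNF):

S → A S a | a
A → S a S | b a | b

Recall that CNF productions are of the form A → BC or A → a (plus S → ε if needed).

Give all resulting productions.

TA → a; S → a; TB → b; A → b; S → A X0; X0 → S TA; A → S X1; X1 → TA S; A → TB TA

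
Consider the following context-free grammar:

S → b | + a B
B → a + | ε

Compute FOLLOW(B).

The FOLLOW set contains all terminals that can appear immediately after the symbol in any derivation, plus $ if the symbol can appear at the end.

We compute FOLLOW(B) using the standard algorithm.
FOLLOW(S) starts with {$}.
FIRST(B) = {a, ε}
FIRST(S) = {+, b}
FOLLOW(B) = {$}
FOLLOW(S) = {$}
Therefore, FOLLOW(B) = {$}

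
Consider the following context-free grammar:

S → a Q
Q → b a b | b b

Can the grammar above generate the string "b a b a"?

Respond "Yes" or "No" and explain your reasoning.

No - no valid derivation exists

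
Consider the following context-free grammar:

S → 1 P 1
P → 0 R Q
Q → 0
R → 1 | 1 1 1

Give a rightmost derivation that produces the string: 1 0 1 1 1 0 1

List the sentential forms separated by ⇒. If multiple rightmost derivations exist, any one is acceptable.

S ⇒ 1 P 1 ⇒ 1 0 R Q 1 ⇒ 1 0 R 0 1 ⇒ 1 0 1 1 1 0 1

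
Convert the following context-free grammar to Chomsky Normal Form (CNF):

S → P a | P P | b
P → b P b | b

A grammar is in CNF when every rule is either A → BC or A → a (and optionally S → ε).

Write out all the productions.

TA → a; S → b; TB → b; P → b; S → P TA; S → P P; P → TB X0; X0 → P TB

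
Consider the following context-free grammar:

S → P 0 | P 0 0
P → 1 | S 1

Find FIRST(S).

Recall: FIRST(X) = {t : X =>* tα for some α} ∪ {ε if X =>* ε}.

We compute FIRST(S) using the standard algorithm.
FIRST(P) = {1}
FIRST(S) = {1}
Therefore, FIRST(S) = {1}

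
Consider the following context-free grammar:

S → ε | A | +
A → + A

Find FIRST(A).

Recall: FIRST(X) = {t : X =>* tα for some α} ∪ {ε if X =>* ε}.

We compute FIRST(A) using the standard algorithm.
FIRST(A) = {+}
FIRST(S) = {+, ε}
Therefore, FIRST(A) = {+}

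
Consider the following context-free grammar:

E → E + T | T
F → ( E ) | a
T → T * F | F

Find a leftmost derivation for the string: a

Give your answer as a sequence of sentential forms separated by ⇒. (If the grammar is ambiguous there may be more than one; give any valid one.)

E ⇒ T ⇒ F ⇒ a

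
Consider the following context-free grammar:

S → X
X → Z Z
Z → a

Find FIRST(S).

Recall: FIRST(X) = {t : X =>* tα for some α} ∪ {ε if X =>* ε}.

We compute FIRST(S) using the standard algorithm.
FIRST(S) = {a}
FIRST(X) = {a}
FIRST(Z) = {a}
Therefore, FIRST(S) = {a}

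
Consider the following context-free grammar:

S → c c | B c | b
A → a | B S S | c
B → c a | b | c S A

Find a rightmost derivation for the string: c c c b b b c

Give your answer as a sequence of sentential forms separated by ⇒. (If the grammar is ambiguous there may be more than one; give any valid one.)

S ⇒ B c ⇒ c S A c ⇒ c S B S S c ⇒ c S B S b c ⇒ c S B b b c ⇒ c S b b b c ⇒ c c c b b b c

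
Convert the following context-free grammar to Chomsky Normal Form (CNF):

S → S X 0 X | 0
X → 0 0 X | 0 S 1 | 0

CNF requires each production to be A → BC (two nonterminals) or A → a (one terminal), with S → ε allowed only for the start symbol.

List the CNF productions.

T0 → 0; S → 0; T1 → 1; X → 0; S → S X0; X0 → X X1; X1 → T0 X; X → T0 X2; X2 → T0 X; X → T0 X3; X3 → S T1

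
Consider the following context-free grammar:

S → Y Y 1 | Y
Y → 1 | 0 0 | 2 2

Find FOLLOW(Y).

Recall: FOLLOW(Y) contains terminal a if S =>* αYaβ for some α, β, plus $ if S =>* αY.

We compute FOLLOW(Y) using the standard algorithm.
FOLLOW(S) starts with {$}.
FIRST(S) = {0, 1, 2}
FIRST(Y) = {0, 1, 2}
FOLLOW(S) = {$}
FOLLOW(Y) = {$, 0, 1, 2}
Therefore, FOLLOW(Y) = {$, 0, 1, 2}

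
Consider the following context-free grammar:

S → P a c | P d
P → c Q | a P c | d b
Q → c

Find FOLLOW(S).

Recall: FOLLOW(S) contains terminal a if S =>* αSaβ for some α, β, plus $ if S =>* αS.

We compute FOLLOW(S) using the standard algorithm.
FOLLOW(S) starts with {$}.
FIRST(P) = {a, c, d}
FIRST(Q) = {c}
FIRST(S) = {a, c, d}
FOLLOW(P) = {a, c, d}
FOLLOW(Q) = {a, c, d}
FOLLOW(S) = {$}
Therefore, FOLLOW(S) = {$}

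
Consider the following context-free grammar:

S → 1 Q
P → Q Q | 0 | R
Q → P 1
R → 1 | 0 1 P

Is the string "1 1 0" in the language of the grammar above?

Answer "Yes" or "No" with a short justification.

No - no valid derivation exists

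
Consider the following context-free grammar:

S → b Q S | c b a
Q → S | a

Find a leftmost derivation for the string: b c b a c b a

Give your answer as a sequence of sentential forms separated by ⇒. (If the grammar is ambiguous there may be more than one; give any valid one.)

S ⇒ b Q S ⇒ b S S ⇒ b c b a S ⇒ b c b a c b a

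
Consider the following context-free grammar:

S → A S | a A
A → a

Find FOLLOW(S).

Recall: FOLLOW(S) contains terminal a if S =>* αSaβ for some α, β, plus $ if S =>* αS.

We compute FOLLOW(S) using the standard algorithm.
FOLLOW(S) starts with {$}.
FIRST(A) = {a}
FIRST(S) = {a}
FOLLOW(A) = {$, a}
FOLLOW(S) = {$}
Therefore, FOLLOW(S) = {$}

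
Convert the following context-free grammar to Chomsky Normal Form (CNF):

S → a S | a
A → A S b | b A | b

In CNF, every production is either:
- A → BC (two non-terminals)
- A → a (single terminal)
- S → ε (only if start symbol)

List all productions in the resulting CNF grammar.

TA → a; S → a; TB → b; A → b; S → TA S; A → A X0; X0 → S TB; A → TB A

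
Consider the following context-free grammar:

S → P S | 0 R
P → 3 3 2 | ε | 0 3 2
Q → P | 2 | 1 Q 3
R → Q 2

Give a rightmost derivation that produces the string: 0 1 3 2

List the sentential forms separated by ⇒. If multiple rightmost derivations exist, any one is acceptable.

S ⇒ 0 R ⇒ 0 Q 2 ⇒ 0 1 Q 3 2 ⇒ 0 1 P 3 2 ⇒ 0 1 3 2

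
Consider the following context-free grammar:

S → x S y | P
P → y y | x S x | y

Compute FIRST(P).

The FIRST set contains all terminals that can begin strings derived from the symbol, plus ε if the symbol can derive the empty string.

We compute FIRST(P) using the standard algorithm.
FIRST(P) = {x, y}
FIRST(S) = {x, y}
Therefore, FIRST(P) = {x, y}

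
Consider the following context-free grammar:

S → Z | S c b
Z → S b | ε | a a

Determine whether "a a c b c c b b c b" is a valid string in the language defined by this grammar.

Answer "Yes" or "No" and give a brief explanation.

No - no valid derivation exists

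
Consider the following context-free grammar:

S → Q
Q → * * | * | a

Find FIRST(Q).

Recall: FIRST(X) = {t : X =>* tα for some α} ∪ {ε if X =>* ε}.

We compute FIRST(Q) using the standard algorithm.
FIRST(Q) = {*, a}
FIRST(S) = {*, a}
Therefore, FIRST(Q) = {*, a}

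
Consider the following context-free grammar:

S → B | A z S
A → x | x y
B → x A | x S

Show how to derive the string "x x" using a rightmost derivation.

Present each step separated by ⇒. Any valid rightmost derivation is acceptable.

S ⇒ B ⇒ x A ⇒ x x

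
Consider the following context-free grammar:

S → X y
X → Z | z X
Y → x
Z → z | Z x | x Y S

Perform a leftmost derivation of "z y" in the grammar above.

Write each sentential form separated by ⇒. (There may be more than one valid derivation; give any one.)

S ⇒ X y ⇒ Z y ⇒ z y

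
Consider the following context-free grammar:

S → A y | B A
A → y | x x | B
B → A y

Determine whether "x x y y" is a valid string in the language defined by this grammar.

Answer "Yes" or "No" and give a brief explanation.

Yes - a valid derivation exists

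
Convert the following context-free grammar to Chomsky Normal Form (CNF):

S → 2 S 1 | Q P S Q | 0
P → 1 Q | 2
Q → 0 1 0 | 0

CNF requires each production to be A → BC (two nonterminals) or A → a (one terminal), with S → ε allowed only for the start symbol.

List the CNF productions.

T2 → 2; T1 → 1; S → 0; P → 2; T0 → 0; Q → 0; S → T2 X0; X0 → S T1; S → Q X1; X1 → P X2; X2 → S Q; P → T1 Q; Q → T0 X3; X3 → T1 T0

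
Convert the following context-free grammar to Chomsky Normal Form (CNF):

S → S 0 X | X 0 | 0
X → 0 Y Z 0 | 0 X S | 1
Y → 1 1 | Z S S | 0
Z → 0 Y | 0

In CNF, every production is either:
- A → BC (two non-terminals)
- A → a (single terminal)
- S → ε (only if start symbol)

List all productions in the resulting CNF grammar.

T0 → 0; S → 0; X → 1; T1 → 1; Y → 0; Z → 0; S → S X0; X0 → T0 X; S → X T0; X → T0 X1; X1 → Y X2; X2 → Z T0; X → T0 X3; X3 → X S; Y → T1 T1; Y → Z X4; X4 → S S; Z → T0 Y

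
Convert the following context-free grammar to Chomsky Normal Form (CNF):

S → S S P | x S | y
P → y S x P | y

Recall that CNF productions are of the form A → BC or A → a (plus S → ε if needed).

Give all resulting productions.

TX → x; S → y; TY → y; P → y; S → S X0; X0 → S P; S → TX S; P → TY X1; X1 → S X2; X2 → TX P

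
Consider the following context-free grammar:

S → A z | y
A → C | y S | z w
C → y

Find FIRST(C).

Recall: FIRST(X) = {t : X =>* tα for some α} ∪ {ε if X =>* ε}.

We compute FIRST(C) using the standard algorithm.
FIRST(A) = {y, z}
FIRST(C) = {y}
FIRST(S) = {y, z}
Therefore, FIRST(C) = {y}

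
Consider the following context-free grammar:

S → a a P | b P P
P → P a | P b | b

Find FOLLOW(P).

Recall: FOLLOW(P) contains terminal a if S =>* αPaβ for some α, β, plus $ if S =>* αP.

We compute FOLLOW(P) using the standard algorithm.
FOLLOW(S) starts with {$}.
FIRST(P) = {b}
FIRST(S) = {a, b}
FOLLOW(P) = {$, a, b}
FOLLOW(S) = {$}
Therefore, FOLLOW(P) = {$, a, b}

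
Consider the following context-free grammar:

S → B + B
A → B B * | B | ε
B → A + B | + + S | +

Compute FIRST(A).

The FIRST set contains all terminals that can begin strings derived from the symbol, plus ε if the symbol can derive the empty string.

We compute FIRST(A) using the standard algorithm.
FIRST(A) = {+, ε}
FIRST(B) = {+}
FIRST(S) = {+}
Therefore, FIRST(A) = {+, ε}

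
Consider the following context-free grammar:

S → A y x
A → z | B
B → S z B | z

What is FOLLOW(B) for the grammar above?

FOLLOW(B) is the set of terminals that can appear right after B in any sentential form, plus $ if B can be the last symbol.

We compute FOLLOW(B) using the standard algorithm.
FOLLOW(S) starts with {$}.
FIRST(A) = {z}
FIRST(B) = {z}
FIRST(S) = {z}
FOLLOW(A) = {y}
FOLLOW(B) = {y}
FOLLOW(S) = {$, z}
Therefore, FOLLOW(B) = {y}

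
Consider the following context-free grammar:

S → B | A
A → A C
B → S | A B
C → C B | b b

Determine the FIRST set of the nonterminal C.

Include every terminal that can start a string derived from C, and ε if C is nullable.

We compute FIRST(C) using the standard algorithm.
FIRST(A) = {}
FIRST(B) = {}
FIRST(C) = {b}
FIRST(S) = {}
Therefore, FIRST(C) = {b}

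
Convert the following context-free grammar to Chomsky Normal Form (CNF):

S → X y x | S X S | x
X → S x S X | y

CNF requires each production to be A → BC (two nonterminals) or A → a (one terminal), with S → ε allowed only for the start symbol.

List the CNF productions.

TY → y; TX → x; S → x; X → y; S → X X0; X0 → TY TX; S → S X1; X1 → X S; X → S X2; X2 → TX X3; X3 → S X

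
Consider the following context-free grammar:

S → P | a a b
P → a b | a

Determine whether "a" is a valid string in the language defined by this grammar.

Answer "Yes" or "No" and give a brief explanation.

Yes - a valid derivation exists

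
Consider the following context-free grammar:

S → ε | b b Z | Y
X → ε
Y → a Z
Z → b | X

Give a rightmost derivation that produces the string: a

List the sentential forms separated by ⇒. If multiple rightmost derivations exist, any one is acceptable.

S ⇒ Y ⇒ a Z ⇒ a X ⇒ a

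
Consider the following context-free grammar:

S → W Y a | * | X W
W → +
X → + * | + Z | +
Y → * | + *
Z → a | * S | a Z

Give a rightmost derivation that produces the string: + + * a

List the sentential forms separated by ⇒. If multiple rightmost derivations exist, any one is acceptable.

S ⇒ W Y a ⇒ W + * a ⇒ + + * a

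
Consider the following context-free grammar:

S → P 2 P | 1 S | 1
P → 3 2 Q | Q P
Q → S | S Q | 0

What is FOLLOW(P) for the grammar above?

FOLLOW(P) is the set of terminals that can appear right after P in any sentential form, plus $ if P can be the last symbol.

We compute FOLLOW(P) using the standard algorithm.
FOLLOW(S) starts with {$}.
FIRST(P) = {0, 1, 3}
FIRST(Q) = {0, 1, 3}
FIRST(S) = {0, 1, 3}
FOLLOW(P) = {$, 0, 1, 2, 3}
FOLLOW(Q) = {$, 0, 1, 2, 3}
FOLLOW(S) = {$, 0, 1, 2, 3}
Therefore, FOLLOW(P) = {$, 0, 1, 2, 3}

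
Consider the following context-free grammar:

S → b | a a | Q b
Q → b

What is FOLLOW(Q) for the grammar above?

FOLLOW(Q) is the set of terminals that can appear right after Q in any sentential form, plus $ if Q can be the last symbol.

We compute FOLLOW(Q) using the standard algorithm.
FOLLOW(S) starts with {$}.
FIRST(Q) = {b}
FIRST(S) = {a, b}
FOLLOW(Q) = {b}
FOLLOW(S) = {$}
Therefore, FOLLOW(Q) = {b}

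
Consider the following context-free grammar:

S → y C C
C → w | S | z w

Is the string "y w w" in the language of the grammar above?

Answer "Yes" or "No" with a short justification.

Yes - a valid derivation exists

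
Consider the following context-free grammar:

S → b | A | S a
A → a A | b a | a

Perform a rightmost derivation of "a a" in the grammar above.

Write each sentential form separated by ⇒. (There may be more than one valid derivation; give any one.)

S ⇒ A ⇒ a A ⇒ a a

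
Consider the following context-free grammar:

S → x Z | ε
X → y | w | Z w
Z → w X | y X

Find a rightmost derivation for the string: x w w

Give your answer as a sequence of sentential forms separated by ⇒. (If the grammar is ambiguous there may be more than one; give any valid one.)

S ⇒ x Z ⇒ x w X ⇒ x w w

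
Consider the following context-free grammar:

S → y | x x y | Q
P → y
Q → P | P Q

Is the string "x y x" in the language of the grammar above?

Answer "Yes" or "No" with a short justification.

No - no valid derivation exists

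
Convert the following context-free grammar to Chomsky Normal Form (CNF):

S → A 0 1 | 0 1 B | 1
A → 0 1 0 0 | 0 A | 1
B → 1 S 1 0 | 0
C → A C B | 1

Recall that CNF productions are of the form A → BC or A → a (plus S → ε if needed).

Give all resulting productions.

T0 → 0; T1 → 1; S → 1; A → 1; B → 0; C → 1; S → A X0; X0 → T0 T1; S → T0 X1; X1 → T1 B; A → T0 X2; X2 → T1 X3; X3 → T0 T0; A → T0 A; B → T1 X4; X4 → S X5; X5 → T1 T0; C → A X6; X6 → C B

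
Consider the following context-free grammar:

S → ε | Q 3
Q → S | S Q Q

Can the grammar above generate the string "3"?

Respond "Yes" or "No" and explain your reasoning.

Yes - a valid derivation exists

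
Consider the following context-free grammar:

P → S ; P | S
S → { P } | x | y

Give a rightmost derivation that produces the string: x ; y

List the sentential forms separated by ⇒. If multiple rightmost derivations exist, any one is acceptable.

P ⇒ S ; P ⇒ S ; S ⇒ S ; y ⇒ x ; y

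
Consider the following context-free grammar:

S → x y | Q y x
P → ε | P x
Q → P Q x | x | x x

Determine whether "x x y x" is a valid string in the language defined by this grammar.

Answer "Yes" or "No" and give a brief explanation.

Yes - a valid derivation exists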